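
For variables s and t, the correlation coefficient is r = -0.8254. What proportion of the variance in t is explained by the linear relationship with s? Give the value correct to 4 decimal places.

0.6813

r² = (-0.8254)² = 0.6813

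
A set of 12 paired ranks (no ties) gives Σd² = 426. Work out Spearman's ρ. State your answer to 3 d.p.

-0.490

ρ = 1 − 6Σd² / [n(n²−1)] = 1 − 6×426 / (12×143)
  = 1 − 2556/1716 = 1 − 1.4895 ≈ -0.490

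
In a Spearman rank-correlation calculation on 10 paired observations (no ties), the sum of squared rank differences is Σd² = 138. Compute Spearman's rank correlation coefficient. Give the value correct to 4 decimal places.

ρ = 1 − 6Σd² / [n(n²−1)] = 1 − 6×138 / (10×99)
  = 1 − 828/990 = 1 − 0.83636 ≈ 0.1636

0.1636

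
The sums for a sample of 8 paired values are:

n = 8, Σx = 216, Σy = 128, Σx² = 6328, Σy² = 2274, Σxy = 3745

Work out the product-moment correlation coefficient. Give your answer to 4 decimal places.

r = (nΣxy − ΣxΣy) / √[(nΣx² − (Σx)²)(nΣy² − (Σy)²)]
Numerator: 8×3745 − 216×128 = 2312
Denominator: √[(50624 − 46656)(18192 − 16384)] = √[3968 × 1808] = 2678.4593
r = 2312 / 2678.4593 ≈ 0.8632

0.8632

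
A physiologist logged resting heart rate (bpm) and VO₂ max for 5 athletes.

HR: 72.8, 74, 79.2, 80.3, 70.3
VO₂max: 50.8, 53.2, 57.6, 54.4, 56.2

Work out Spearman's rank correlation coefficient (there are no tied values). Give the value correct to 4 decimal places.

0.2000

Rank HR: 2, 3, 4, 5, 1
Rank VO₂max: 1, 2, 5, 3, 4
d = rank(HR) − rank(VO₂max): 1, 1, -1, 2, -3; Σd² = 16
ρ = 1 − 6Σd² / [n(n²−1)] = 1 − 6×16 / (5×24) = 1 − 96/120 ≈ 0.2000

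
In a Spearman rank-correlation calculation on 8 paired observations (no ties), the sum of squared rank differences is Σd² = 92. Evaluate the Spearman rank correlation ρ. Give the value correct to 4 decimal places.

-0.0952

ρ = 1 − 6Σd² / [n(n²−1)] = 1 − 6×92 / (8×63)
  = 1 − 552/504 = 1 − 1.09524 ≈ -0.0952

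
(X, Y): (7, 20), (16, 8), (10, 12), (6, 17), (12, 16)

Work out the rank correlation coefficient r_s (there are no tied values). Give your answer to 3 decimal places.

Rank X: 2, 5, 3, 1, 4
Rank Y: 5, 1, 2, 4, 3
d = rank(X) − rank(Y): -3, 4, 1, -3, 1; Σd² = 36
ρ = 1 − 6Σd² / [n(n²−1)] = 1 − 6×36 / (5×24) = 1 − 216/120 ≈ -0.800

-0.800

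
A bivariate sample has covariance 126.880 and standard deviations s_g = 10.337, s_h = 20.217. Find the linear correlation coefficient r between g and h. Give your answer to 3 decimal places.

r = Cov(g,h) / (s_g · s_h) = 126.880 / (10.337 × 20.217)
  = 126.880 / 208.9831 ≈ 0.607

0.607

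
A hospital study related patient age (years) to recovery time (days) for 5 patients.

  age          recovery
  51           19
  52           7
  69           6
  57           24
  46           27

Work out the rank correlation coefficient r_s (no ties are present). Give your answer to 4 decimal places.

-0.7000

Rank age: 2, 3, 5, 4, 1
Rank recovery: 3, 2, 1, 4, 5
d = rank(age) − rank(recovery): -1, 1, 4, 0, -4; Σd² = 34
ρ = 1 − 6Σd² / [n(n²−1)] = 1 − 6×34 / (5×24) = 1 − 204/120 ≈ -0.7000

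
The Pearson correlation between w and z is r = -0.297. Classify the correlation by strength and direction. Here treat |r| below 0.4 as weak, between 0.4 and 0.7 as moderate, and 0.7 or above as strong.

r = -0.297 < 0 so the relationship is negative.
|r| = 0.297, which falls in the weak range.

weak negative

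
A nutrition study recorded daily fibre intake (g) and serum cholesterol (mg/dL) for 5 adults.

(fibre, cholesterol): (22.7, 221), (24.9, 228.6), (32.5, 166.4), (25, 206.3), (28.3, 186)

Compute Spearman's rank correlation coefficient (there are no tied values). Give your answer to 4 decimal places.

Rank fibre: 1, 2, 5, 3, 4
Rank cholesterol: 4, 5, 1, 3, 2
d = rank(fibre) − rank(cholesterol): -3, -3, 4, 0, 2; Σd² = 38
ρ = 1 − 6Σd² / [n(n²−1)] = 1 − 6×38 / (5×24) = 1 − 228/120 ≈ -0.9000

-0.9000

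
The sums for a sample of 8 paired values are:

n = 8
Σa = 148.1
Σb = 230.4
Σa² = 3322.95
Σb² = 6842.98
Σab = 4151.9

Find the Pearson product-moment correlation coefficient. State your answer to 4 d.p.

-0.3265

r = (nΣab − ΣaΣb) / √[(nΣa² − (Σa)²)(nΣb² − (Σb)²)]
Numerator: 8×4151.9 − 148.1×230.4 = -907.04
Denominator: √[(26583.6 − 21933.61)(54743.84 − 53084.16)] = √[4649.99 × 1659.68] = 2778.0380
r = -907.04 / 2778.0380 ≈ -0.3265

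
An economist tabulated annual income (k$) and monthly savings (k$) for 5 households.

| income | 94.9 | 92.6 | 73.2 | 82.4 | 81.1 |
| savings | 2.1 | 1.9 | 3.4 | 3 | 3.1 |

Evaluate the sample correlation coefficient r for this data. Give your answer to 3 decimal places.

n = 5, Σx = 424.2, Σy = 13.5, Σx² = 36305.98, Σy² = 38.19, Σxy = 1122.72
nΣxy − ΣxΣy = 5613.6 − 5726.7 = -113.1
nΣx² − (Σx)² = 181529.9 − 179945.64 = 1584.26; nΣy² − (Σy)² = 190.95 − 182.25 = 8.7
r = -113.1 / √(1584.26 × 8.7) = -113.1 / 117.4013 ≈ -0.963

-0.963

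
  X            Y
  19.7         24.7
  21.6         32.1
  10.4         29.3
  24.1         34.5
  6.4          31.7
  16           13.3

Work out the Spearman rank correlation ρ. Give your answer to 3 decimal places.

0.486

Rank X: 4, 5, 2, 6, 1, 3
Rank Y: 2, 5, 3, 6, 4, 1
d = rank(X) − rank(Y): 2, 0, -1, 0, -3, 2; Σd² = 18
ρ = 1 − 6Σd² / [n(n²−1)] = 1 − 6×18 / (6×35) = 1 − 108/210 ≈ 0.486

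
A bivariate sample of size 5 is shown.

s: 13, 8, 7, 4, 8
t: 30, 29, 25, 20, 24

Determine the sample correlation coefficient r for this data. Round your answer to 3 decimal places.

0.860

n = 5, Σs = 40, Σt = 128, Σs² = 362, Σt² = 3342, Σst = 1069
nΣst − ΣsΣt = 5345 − 5120 = 225
nΣs² − (Σs)² = 1810 − 1600 = 210; nΣt² − (Σt)² = 16710 − 16384 = 326
r = 225 / √(210 × 326) = 225 / 261.6486 ≈ 0.860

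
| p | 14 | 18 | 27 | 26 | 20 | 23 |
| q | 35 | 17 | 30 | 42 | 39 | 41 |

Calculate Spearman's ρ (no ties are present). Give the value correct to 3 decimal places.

Rank p: 1, 2, 6, 5, 3, 4
Rank q: 3, 1, 2, 6, 4, 5
d = rank(p) − rank(q): -2, 1, 4, -1, -1, -1; Σd² = 24
ρ = 1 − 6Σd² / [n(n²−1)] = 1 − 6×24 / (6×35) = 1 − 144/210 ≈ 0.314

0.314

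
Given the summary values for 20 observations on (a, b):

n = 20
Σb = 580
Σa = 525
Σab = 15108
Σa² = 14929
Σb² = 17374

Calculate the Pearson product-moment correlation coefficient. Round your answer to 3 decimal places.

r = (nΣab − ΣaΣb) / √[(nΣa² − (Σa)²)(nΣb² − (Σb)²)]
Numerator: 20×15108 − 525×580 = -2340
Denominator: √[(298580 − 275625)(347480 − 336400)] = √[22955 × 11080] = 15948.0845
r = -2340 / 15948.0845 ≈ -0.147

-0.147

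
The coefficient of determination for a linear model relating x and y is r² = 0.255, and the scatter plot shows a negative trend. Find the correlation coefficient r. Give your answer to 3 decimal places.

|r| = √0.255 = 0.505
The association is negative, so r = −0.505.

-0.505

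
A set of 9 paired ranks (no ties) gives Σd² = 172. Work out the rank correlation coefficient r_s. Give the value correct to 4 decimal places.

ρ = 1 − 6Σd² / [n(n²−1)] = 1 − 6×172 / (9×80)
  = 1 − 1032/720 = 1 − 1.43333 ≈ -0.4333

-0.4333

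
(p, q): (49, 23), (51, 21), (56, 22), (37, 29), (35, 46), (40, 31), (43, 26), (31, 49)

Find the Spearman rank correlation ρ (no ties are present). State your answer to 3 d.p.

-0.952

Rank p: 6, 7, 8, 3, 2, 4, 5, 1
Rank q: 3, 1, 2, 5, 7, 6, 4, 8
d = rank(p) − rank(q): 3, 6, 6, -2, -5, -2, 1, -7; Σd² = 164
ρ = 1 − 6Σd² / [n(n²−1)] = 1 − 6×164 / (8×63) = 1 − 984/504 ≈ -0.952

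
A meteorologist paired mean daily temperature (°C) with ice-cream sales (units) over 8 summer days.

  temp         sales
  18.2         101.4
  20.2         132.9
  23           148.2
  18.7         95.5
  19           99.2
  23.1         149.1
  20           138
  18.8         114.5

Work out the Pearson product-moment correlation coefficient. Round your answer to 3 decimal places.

0.890

n = 8, Σx = 161, Σy = 978.8, Σx² = 3266.02, Σy² = 123253.56, Σxy = 19966.12
nΣxy − ΣxΣy = 159728.96 − 157586.8 = 2142.16
nΣx² − (Σx)² = 26128.16 − 25921 = 207.16; nΣy² − (Σy)² = 986028.48 − 958049.44 = 27979.04
r = 2142.16 / √(207.16 × 27979.04) = 2142.16 / 2407.5170 ≈ 0.890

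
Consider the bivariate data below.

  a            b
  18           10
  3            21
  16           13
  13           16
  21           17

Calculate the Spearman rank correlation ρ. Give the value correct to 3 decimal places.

-0.400

Rank a: 4, 1, 3, 2, 5
Rank b: 1, 5, 2, 3, 4
d = rank(a) − rank(b): 3, -4, 1, -1, 1; Σd² = 28
ρ = 1 − 6Σd² / [n(n²−1)] = 1 − 6×28 / (5×24) = 1 − 168/120 ≈ -0.400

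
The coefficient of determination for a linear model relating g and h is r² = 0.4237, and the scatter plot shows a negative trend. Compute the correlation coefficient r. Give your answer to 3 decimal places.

|r| = √0.4237 = 0.651
The association is negative, so r = −0.651.

-0.651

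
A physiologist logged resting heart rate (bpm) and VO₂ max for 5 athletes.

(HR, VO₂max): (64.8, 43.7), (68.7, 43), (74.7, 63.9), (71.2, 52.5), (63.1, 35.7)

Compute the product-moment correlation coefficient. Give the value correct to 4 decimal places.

n = 5, Σx = 342.5, Σy = 238.8, Σx² = 23549.87, Σy² = 11872.64, Σxy = 16549.86
nΣxy − ΣxΣy = 82749.3 − 81789 = 960.3
nΣx² − (Σx)² = 117749.35 − 117306.25 = 443.1; nΣy² − (Σy)² = 59363.2 − 57025.44 = 2337.76
r = 960.3 / √(443.1 × 2337.76) = 960.3 / 1017.7728 ≈ 0.9435

0.9435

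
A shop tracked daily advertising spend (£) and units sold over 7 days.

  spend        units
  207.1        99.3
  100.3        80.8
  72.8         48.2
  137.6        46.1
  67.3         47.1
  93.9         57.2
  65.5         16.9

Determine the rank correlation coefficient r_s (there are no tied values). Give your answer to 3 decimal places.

Rank spend: 7, 5, 3, 6, 2, 4, 1
Rank units: 7, 6, 4, 2, 3, 5, 1
d = rank(spend) − rank(units): 0, -1, -1, 4, -1, -1, 0; Σd² = 20
ρ = 1 − 6Σd² / [n(n²−1)] = 1 − 6×20 / (7×48) = 1 − 120/336 ≈ 0.643

0.643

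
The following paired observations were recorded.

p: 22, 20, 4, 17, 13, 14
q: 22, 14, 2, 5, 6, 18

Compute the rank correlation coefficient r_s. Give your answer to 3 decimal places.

Rank p: 6, 5, 1, 4, 2, 3
Rank q: 6, 4, 1, 2, 3, 5
d = rank(p) − rank(q): 0, 1, 0, 2, -1, -2; Σd² = 10
ρ = 1 − 6Σd² / [n(n²−1)] = 1 − 6×10 / (6×35) = 1 − 60/210 ≈ 0.714

0.714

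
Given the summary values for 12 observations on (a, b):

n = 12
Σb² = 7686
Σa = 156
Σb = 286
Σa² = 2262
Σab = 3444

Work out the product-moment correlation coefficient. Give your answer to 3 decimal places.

-0.607

r = (nΣab − ΣaΣb) / √[(nΣa² − (Σa)²)(nΣb² − (Σb)²)]
Numerator: 12×3444 − 156×286 = -3288
Denominator: √[(27144 − 24336)(92232 − 81796)] = √[2808 × 10436] = 5413.3435
r = -3288 / 5413.3435 ≈ -0.607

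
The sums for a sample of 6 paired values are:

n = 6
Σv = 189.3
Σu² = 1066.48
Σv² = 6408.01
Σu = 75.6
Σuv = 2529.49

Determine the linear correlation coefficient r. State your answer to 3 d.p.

r = (nΣuv − ΣuΣv) / √[(nΣu² − (Σu)²)(nΣv² − (Σv)²)]
Numerator: 6×2529.49 − 75.6×189.3 = 865.86
Denominator: √[(6398.88 − 5715.36)(38448.06 − 35834.49)] = √[683.52 × 2613.57] = 1336.5730
r = 865.86 / 1336.5730 ≈ 0.648

0.648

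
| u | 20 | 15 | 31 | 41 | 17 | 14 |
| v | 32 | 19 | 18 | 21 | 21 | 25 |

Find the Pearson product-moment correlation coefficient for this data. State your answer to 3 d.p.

n = 6, Σu = 138, Σv = 136, Σu² = 3752, Σv² = 3216, Σuv = 3051
nΣuv − ΣuΣv = 18306 − 18768 = -462
nΣu² − (Σu)² = 22512 − 19044 = 3468; nΣv² − (Σv)² = 19296 − 18496 = 800
r = -462 / √(3468 × 800) = -462 / 1665.6530 ≈ -0.277

-0.277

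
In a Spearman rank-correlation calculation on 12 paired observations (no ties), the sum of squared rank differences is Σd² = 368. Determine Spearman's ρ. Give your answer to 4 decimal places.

-0.2867

ρ = 1 − 6Σd² / [n(n²−1)] = 1 − 6×368 / (12×143)
  = 1 − 2208/1716 = 1 − 1.28671 ≈ -0.2867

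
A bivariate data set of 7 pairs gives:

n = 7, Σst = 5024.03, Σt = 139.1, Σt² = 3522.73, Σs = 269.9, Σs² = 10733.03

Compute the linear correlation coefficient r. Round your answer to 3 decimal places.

-0.682

r = (nΣst − ΣsΣt) / √[(nΣs² − (Σs)²)(nΣt² − (Σt)²)]
Numerator: 7×5024.03 − 269.9×139.1 = -2374.88
Denominator: √[(75131.21 − 72846.01)(24659.11 − 19348.81)] = √[2285.2 × 5310.3] = 3483.5467
r = -2374.88 / 3483.5467 ≈ -0.682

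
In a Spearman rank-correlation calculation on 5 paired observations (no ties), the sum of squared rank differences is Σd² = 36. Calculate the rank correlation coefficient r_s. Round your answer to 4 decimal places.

-0.8000

ρ = 1 − 6Σd² / [n(n²−1)] = 1 − 6×36 / (5×24)
  = 1 − 216/120 = 1 − 1.80000 ≈ -0.8000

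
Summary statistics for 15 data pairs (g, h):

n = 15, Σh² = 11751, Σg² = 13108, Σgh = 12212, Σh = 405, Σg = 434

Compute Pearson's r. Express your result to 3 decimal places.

r = (nΣgh − ΣgΣh) / √[(nΣg² − (Σg)²)(nΣh² − (Σh)²)]
Numerator: 15×12212 − 434×405 = 7410
Denominator: √[(196620 − 188356)(176265 − 164025)] = √[8264 × 12240] = 10057.4032
r = 7410 / 10057.4032 ≈ 0.737

0.737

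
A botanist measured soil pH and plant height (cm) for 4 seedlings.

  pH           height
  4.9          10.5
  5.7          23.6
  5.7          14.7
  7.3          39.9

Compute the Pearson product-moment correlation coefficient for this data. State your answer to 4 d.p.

n = 4, Σx = 23.6, Σy = 88.7, Σx² = 142.28, Σy² = 2475.31, Σxy = 561.03
nΣxy − ΣxΣy = 2244.12 − 2093.32 = 150.8
nΣx² − (Σx)² = 569.12 − 556.96 = 12.16; nΣy² − (Σy)² = 9901.24 − 7867.69 = 2033.55
r = 150.8 / √(12.16 × 2033.55) = 150.8 / 157.2513 ≈ 0.9590

0.9590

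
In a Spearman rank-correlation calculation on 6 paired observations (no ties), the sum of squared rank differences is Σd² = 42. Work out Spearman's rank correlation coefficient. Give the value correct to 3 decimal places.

-0.200

ρ = 1 − 6Σd² / [n(n²−1)] = 1 − 6×42 / (6×35)
  = 1 − 252/210 = 1 − 1.2000 ≈ -0.200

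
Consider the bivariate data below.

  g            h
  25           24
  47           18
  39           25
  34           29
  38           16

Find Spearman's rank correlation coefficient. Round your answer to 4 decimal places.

Rank g: 1, 5, 4, 2, 3
Rank h: 3, 2, 4, 5, 1
d = rank(g) − rank(h): -2, 3, 0, -3, 2; Σd² = 26
ρ = 1 − 6Σd² / [n(n²−1)] = 1 − 6×26 / (5×24) = 1 − 156/120 ≈ -0.3000

-0.3000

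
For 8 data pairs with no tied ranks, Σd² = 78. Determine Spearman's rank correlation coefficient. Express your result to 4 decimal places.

0.0714

ρ = 1 − 6Σd² / [n(n²−1)] = 1 − 6×78 / (8×63)
  = 1 − 468/504 = 1 − 0.92857 ≈ 0.0714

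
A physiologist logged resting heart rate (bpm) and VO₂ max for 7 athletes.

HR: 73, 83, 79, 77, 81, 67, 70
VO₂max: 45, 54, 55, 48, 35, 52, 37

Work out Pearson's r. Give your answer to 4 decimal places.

n = 7, Σx = 530, Σy = 326, Σx² = 40338, Σy² = 15568, Σxy = 24717
nΣxy − ΣxΣy = 173019 − 172780 = 239
nΣx² − (Σx)² = 282366 − 280900 = 1466; nΣy² − (Σy)² = 108976 − 106276 = 2700
r = 239 / √(1466 × 2700) = 239 / 1989.5226 ≈ 0.1201

0.1201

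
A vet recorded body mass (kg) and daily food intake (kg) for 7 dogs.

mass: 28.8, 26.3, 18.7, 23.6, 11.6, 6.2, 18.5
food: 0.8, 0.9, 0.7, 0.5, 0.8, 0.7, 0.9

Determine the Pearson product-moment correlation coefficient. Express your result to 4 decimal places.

0.0948

n = 7, Σx = 133.7, Σy = 5.3, Σx² = 2943.03, Σy² = 4.13, Σxy = 101.87
nΣxy − ΣxΣy = 713.09 − 708.61 = 4.48
nΣx² − (Σx)² = 20601.21 − 17875.69 = 2725.52; nΣy² − (Σy)² = 28.91 − 28.09 = 0.82
r = 4.48 / √(2725.52 × 0.82) = 4.48 / 47.2750 ≈ 0.0948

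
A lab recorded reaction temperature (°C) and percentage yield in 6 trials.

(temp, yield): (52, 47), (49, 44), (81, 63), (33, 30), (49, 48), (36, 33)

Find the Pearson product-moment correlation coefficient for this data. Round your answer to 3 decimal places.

n = 6, Σx = 300, Σy = 265, Σx² = 16452, Σy² = 12407, Σxy = 14233
nΣxy − ΣxΣy = 85398 − 79500 = 5898
nΣx² − (Σx)² = 98712 − 90000 = 8712; nΣy² − (Σy)² = 74442 − 70225 = 4217
r = 5898 / √(8712 × 4217) = 5898 / 6061.2296 ≈ 0.973

0.973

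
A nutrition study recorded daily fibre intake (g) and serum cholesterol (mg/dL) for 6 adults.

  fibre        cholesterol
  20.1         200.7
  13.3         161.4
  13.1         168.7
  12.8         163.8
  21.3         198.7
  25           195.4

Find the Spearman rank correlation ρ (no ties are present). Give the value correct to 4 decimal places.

Rank fibre: 4, 3, 2, 1, 5, 6
Rank cholesterol: 6, 1, 3, 2, 5, 4
d = rank(fibre) − rank(cholesterol): -2, 2, -1, -1, 0, 2; Σd² = 14
ρ = 1 − 6Σd² / [n(n²−1)] = 1 − 6×14 / (6×35) = 1 − 84/210 ≈ 0.6000

0.6000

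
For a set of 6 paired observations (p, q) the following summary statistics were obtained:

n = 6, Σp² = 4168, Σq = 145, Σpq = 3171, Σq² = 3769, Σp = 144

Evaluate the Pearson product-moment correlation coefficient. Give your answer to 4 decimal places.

r = (nΣpq − ΣpΣq) / √[(nΣp² − (Σp)²)(nΣq² − (Σq)²)]
Numerator: 6×3171 − 144×145 = -1854
Denominator: √[(25008 − 20736)(22614 − 21025)] = √[4272 × 1589] = 2605.4190
r = -1854 / 2605.4190 ≈ -0.7116

-0.7116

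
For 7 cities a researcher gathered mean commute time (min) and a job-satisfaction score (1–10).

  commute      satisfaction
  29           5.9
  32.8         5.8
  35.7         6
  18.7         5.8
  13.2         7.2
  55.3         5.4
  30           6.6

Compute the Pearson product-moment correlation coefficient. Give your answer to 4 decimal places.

n = 7, Σx = 214.7, Σy = 42.7, Σx² = 7673.35, Σy² = 262.65, Σxy = 1275.66
nΣxy − ΣxΣy = 8929.62 − 9167.69 = -238.07
nΣx² − (Σx)² = 53713.45 − 46096.09 = 7617.36; nΣy² − (Σy)² = 1838.55 − 1823.29 = 15.26
r = -238.07 / √(7617.36 × 15.26) = -238.07 / 340.9412 ≈ -0.6983

-0.6983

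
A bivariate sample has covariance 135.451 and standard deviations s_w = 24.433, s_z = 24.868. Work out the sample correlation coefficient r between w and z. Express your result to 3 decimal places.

r = Cov(w,z) / (s_w · s_z) = 135.451 / (24.433 × 24.868)
  = 135.451 / 607.5998 ≈ 0.223

0.223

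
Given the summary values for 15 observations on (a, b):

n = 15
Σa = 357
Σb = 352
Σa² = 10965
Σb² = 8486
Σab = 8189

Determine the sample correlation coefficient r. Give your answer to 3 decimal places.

r = (nΣab − ΣaΣb) / √[(nΣa² − (Σa)²)(nΣb² − (Σb)²)]
Numerator: 15×8189 − 357×352 = -2829
Denominator: √[(164475 − 127449)(127290 − 123904)] = √[37026 × 3386] = 11196.8762
r = -2829 / 11196.8762 ≈ -0.253

-0.253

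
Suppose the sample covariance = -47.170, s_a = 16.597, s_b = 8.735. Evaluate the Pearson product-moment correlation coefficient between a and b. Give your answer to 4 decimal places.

-0.3254

r = Cov(a,b) / (s_a · s_b) = -47.170 / (16.597 × 8.735)
  = -47.170 / 144.9748 ≈ -0.3254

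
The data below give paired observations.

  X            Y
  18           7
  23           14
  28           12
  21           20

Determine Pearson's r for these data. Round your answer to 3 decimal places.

0.170

n = 4, ΣX = 90, ΣY = 53, ΣX² = 2078, ΣY² = 789, ΣXY = 1204
nΣXY − ΣXΣY = 4816 − 4770 = 46
nΣX² − (ΣX)² = 8312 − 8100 = 212; nΣY² − (ΣY)² = 3156 − 2809 = 347
r = 46 / √(212 × 347) = 46 / 271.2268 ≈ 0.170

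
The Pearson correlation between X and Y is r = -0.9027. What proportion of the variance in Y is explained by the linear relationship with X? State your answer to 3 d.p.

0.815

r² = (-0.9027)² = 0.815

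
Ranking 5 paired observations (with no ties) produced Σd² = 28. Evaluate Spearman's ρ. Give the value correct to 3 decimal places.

ρ = 1 − 6Σd² / [n(n²−1)] = 1 − 6×28 / (5×24)
  = 1 − 168/120 = 1 − 1.4000 ≈ -0.400

-0.400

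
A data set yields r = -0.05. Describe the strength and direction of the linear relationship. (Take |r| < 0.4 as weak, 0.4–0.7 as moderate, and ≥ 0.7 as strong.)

weak negative

r = -0.05 < 0 so the relationship is negative.
|r| = 0.05, which falls in the weak range.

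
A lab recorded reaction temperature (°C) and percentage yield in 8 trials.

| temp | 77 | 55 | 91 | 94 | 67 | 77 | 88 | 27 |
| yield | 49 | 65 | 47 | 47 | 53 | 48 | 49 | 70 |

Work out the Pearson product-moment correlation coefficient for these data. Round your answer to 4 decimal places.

n = 8, Σx = 576, Σy = 428, Σx² = 44962, Σy² = 23458, Σxy = 29492
nΣxy − ΣxΣy = 235936 − 246528 = -10592
nΣx² − (Σx)² = 359696 − 331776 = 27920; nΣy² − (Σy)² = 187664 − 183184 = 4480
r = -10592 / √(27920 × 4480) = -10592 / 11183.9886 ≈ -0.9471

-0.9471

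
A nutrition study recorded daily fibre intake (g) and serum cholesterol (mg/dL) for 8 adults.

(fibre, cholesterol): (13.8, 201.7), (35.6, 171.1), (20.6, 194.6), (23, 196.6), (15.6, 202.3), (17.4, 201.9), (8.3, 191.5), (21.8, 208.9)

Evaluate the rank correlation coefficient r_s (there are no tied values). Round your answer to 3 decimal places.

Rank fibre: 2, 8, 5, 7, 3, 4, 1, 6
Rank cholesterol: 5, 1, 3, 4, 7, 6, 2, 8
d = rank(fibre) − rank(cholesterol): -3, 7, 2, 3, -4, -2, -1, -2; Σd² = 96
ρ = 1 − 6Σd² / [n(n²−1)] = 1 − 6×96 / (8×63) = 1 − 576/504 ≈ -0.143

-0.143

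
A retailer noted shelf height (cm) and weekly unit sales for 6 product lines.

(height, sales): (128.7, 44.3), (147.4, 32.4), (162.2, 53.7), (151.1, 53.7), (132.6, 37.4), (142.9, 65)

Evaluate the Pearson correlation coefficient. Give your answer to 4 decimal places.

0.3378

n = 6, Σx = 864.9, Σy = 286.5, Σx² = 125433.67, Σy² = 14403.39, Σxy = 41549.12
nΣxy − ΣxΣy = 249294.72 − 247793.85 = 1500.87
nΣx² − (Σx)² = 752602.02 − 748052.01 = 4550.01; nΣy² − (Σy)² = 86420.34 − 82082.25 = 4338.09
r = 1500.87 / √(4550.01 × 4338.09) = 1500.87 / 4442.7866 ≈ 0.3378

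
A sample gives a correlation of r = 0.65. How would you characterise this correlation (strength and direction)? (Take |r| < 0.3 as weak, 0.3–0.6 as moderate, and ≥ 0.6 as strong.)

r = 0.65 > 0 so the relationship is positive.
|r| = 0.65, which falls in the strong range.

strong positive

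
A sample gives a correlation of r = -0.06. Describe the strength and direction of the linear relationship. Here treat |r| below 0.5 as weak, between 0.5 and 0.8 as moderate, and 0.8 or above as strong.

r = -0.06 < 0 so the relationship is negative.
|r| = 0.06, which falls in the weak range.

weak negative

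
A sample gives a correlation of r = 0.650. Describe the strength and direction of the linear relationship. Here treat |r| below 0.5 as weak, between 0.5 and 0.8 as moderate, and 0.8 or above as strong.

moderate positive

r = 0.650 > 0 so the relationship is positive.
|r| = 0.650, which falls in the moderate range.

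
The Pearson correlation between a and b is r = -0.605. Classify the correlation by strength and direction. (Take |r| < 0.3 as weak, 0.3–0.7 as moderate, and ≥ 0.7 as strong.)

moderate negative

r = -0.605 < 0 so the relationship is negative.
|r| = 0.605, which falls in the moderate range.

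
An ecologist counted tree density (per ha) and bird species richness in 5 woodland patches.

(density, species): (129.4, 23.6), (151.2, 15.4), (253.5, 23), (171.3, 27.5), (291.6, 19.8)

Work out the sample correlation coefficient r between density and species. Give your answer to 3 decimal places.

n = 5, Σx = 997, Σy = 109.3, Σx² = 218242.3, Σy² = 2471.41, Σxy = 21697.25
nΣxy − ΣxΣy = 108486.25 − 108972.1 = -485.85
nΣx² − (Σx)² = 1091211.5 − 994009 = 97202.5; nΣy² − (Σy)² = 12357.05 − 11946.49 = 410.56
r = -485.85 / √(97202.5 × 410.56) = -485.85 / 6317.2350 ≈ -0.077

-0.077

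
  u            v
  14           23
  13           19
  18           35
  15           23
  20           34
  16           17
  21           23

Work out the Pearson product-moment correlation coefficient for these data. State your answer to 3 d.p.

n = 7, Σu = 117, Σv = 174, Σu² = 2011, Σv² = 4618, Σuv = 2979
nΣuv − ΣuΣv = 20853 − 20358 = 495
nΣu² − (Σu)² = 14077 − 13689 = 388; nΣv² − (Σv)² = 32326 − 30276 = 2050
r = 495 / √(388 × 2050) = 495 / 891.8520 ≈ 0.555

0.555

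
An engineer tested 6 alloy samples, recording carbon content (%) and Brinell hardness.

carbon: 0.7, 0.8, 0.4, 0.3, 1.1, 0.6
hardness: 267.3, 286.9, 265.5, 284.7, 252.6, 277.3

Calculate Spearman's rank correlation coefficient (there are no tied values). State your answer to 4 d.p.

Rank carbon: 4, 5, 2, 1, 6, 3
Rank hardness: 3, 6, 2, 5, 1, 4
d = rank(carbon) − rank(hardness): 1, -1, 0, -4, 5, -1; Σd² = 44
ρ = 1 − 6Σd² / [n(n²−1)] = 1 − 6×44 / (6×35) = 1 − 264/210 ≈ -0.2571

-0.2571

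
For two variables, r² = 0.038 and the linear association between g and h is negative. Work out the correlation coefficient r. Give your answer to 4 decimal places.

-0.1949

|r| = √0.038 = 0.1949
The association is negative, so r = −0.1949.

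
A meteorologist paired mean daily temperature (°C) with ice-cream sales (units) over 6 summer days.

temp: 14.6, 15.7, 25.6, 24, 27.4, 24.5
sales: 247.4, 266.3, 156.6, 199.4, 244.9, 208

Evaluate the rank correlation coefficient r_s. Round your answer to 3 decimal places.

Rank temp: 1, 2, 5, 3, 6, 4
Rank sales: 5, 6, 1, 2, 4, 3
d = rank(temp) − rank(sales): -4, -4, 4, 1, 2, 1; Σd² = 54
ρ = 1 − 6Σd² / [n(n²−1)] = 1 − 6×54 / (6×35) = 1 − 324/210 ≈ -0.543

-0.543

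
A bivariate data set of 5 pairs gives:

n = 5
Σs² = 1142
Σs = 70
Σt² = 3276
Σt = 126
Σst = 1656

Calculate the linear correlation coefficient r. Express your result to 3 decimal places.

-0.845

r = (nΣst − ΣsΣt) / √[(nΣs² − (Σs)²)(nΣt² − (Σt)²)]
Numerator: 5×1656 − 70×126 = -540
Denominator: √[(5710 − 4900)(16380 − 15876)] = √[810 × 504] = 638.9366
r = -540 / 638.9366 ≈ -0.845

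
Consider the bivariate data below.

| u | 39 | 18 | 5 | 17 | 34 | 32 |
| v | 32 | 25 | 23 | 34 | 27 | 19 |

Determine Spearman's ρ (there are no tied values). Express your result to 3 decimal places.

0.200

Rank u: 6, 3, 1, 2, 5, 4
Rank v: 5, 3, 2, 6, 4, 1
d = rank(u) − rank(v): 1, 0, -1, -4, 1, 3; Σd² = 28
ρ = 1 − 6Σd² / [n(n²−1)] = 1 − 6×28 / (6×35) = 1 − 168/210 ≈ 0.200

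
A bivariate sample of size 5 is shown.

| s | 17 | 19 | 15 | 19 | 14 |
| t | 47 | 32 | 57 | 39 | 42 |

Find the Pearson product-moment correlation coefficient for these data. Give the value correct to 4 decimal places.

n = 5, Σs = 84, Σt = 217, Σs² = 1432, Σt² = 9767, Σst = 3591
nΣst − ΣsΣt = 17955 − 18228 = -273
nΣs² − (Σs)² = 7160 − 7056 = 104; nΣt² − (Σt)² = 48835 − 47089 = 1746
r = -273 / √(104 × 1746) = -273 / 426.1267 ≈ -0.6407

-0.6407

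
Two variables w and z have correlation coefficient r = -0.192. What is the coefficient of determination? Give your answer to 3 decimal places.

r² = (-0.192)² = 0.037

0.037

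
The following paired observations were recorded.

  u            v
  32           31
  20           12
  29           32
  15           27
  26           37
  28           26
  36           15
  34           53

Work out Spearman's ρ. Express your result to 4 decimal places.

0.2143

Rank u: 6, 2, 5, 1, 3, 4, 8, 7
Rank v: 5, 1, 6, 4, 7, 3, 2, 8
d = rank(u) − rank(v): 1, 1, -1, -3, -4, 1, 6, -1; Σd² = 66
ρ = 1 − 6Σd² / [n(n²−1)] = 1 − 6×66 / (8×63) = 1 − 396/504 ≈ 0.2143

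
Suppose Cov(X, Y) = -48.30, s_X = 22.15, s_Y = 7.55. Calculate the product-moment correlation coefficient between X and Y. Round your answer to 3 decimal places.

r = Cov(X,Y) / (s_X · s_Y) = -48.30 / (22.15 × 7.55)
  = -48.30 / 167.2325 ≈ -0.289

-0.289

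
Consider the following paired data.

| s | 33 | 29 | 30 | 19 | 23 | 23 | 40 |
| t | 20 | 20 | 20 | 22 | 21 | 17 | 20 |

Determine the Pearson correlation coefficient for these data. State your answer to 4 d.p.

-0.1225

n = 7, Σs = 197, Σt = 140, Σs² = 5849, Σt² = 2814, Σst = 3932
nΣst − ΣsΣt = 27524 − 27580 = -56
nΣs² − (Σs)² = 40943 − 38809 = 2134; nΣt² − (Σt)² = 19698 − 19600 = 98
r = -56 / √(2134 × 98) = -56 / 457.3095 ≈ -0.1225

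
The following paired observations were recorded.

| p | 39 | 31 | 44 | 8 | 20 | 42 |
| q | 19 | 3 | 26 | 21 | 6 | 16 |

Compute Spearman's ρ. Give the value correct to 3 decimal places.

Rank p: 4, 3, 6, 1, 2, 5
Rank q: 4, 1, 6, 5, 2, 3
d = rank(p) − rank(q): 0, 2, 0, -4, 0, 2; Σd² = 24
ρ = 1 − 6Σd² / [n(n²−1)] = 1 − 6×24 / (6×35) = 1 − 144/210 ≈ 0.314

0.314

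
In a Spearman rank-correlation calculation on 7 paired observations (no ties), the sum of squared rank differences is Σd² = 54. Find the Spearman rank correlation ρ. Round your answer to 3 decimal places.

0.036

ρ = 1 − 6Σd² / [n(n²−1)] = 1 − 6×54 / (7×48)
  = 1 − 324/336 = 1 − 0.9643 ≈ 0.036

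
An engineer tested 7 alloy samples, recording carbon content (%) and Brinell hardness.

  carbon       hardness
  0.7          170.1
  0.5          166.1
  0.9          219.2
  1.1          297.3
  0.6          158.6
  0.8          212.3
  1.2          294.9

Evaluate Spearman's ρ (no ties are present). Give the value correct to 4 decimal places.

Rank carbon: 3, 1, 5, 6, 2, 4, 7
Rank hardness: 3, 2, 5, 7, 1, 4, 6
d = rank(carbon) − rank(hardness): 0, -1, 0, -1, 1, 0, 1; Σd² = 4
ρ = 1 − 6Σd² / [n(n²−1)] = 1 − 6×4 / (7×48) = 1 − 24/336 ≈ 0.9286

0.9286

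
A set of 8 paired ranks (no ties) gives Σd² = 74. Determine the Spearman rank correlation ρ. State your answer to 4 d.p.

0.1190

ρ = 1 − 6Σd² / [n(n²−1)] = 1 − 6×74 / (8×63)
  = 1 − 444/504 = 1 − 0.88095 ≈ 0.1190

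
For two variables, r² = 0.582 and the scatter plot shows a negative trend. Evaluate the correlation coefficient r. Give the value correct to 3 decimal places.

|r| = √0.582 = 0.763
The association is negative, so r = −0.763.

-0.763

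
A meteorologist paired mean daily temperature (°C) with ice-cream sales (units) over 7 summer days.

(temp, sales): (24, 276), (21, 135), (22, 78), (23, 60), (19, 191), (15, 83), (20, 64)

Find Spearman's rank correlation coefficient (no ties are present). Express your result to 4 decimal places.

0.0000

Rank temp: 7, 4, 5, 6, 2, 1, 3
Rank sales: 7, 5, 3, 1, 6, 4, 2
d = rank(temp) − rank(sales): 0, -1, 2, 5, -4, -3, 1; Σd² = 56
ρ = 1 − 6Σd² / [n(n²−1)] = 1 − 6×56 / (7×48) = 1 − 336/336 ≈ 0.0000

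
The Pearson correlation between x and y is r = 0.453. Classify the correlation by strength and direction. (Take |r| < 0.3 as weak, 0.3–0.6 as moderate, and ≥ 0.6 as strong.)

moderate positive

r = 0.453 > 0 so the relationship is positive.
|r| = 0.453, which falls in the moderate range.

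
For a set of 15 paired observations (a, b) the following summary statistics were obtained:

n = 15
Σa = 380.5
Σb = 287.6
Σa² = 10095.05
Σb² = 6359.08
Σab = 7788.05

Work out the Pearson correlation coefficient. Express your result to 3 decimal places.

0.805

r = (nΣab − ΣaΣb) / √[(nΣa² − (Σa)²)(nΣb² − (Σb)²)]
Numerator: 15×7788.05 − 380.5×287.6 = 7388.95
Denominator: √[(151425.75 − 144780.25)(95386.2 − 82713.76)] = √[6645.5 × 12672.44] = 9176.8568
r = 7388.95 / 9176.8568 ≈ 0.805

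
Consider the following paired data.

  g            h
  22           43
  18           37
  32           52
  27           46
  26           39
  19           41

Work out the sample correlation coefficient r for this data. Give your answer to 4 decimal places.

n = 6, Σg = 144, Σh = 258, Σg² = 3598, Σh² = 11240, Σgh = 6311
nΣgh − ΣgΣh = 37866 − 37152 = 714
nΣg² − (Σg)² = 21588 − 20736 = 852; nΣh² − (Σh)² = 67440 − 66564 = 876
r = 714 / √(852 × 876) = 714 / 863.9167 ≈ 0.8265

0.8265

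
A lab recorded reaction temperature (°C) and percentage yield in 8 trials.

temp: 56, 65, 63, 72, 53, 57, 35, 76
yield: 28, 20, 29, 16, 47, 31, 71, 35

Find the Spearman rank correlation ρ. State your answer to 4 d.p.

Rank temp: 3, 6, 5, 7, 2, 4, 1, 8
Rank yield: 3, 2, 4, 1, 7, 5, 8, 6
d = rank(temp) − rank(yield): 0, 4, 1, 6, -5, -1, -7, 2; Σd² = 132
ρ = 1 − 6Σd² / [n(n²−1)] = 1 − 6×132 / (8×63) = 1 − 792/504 ≈ -0.5714

-0.5714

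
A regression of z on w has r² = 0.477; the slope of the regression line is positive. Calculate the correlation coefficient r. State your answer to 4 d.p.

0.6907

|r| = √0.477 = 0.6907
The association is positive, so r = 0.6907.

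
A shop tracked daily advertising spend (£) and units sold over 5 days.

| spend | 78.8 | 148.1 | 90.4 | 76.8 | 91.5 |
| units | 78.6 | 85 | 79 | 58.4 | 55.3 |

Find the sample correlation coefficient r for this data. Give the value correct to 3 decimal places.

n = 5, Σx = 485.6, Σy = 356.3, Σx² = 50585.7, Σy² = 26112.61, Σxy = 35468.85
nΣxy − ΣxΣy = 177344.25 − 173019.28 = 4324.97
nΣx² − (Σx)² = 252928.5 − 235807.36 = 17121.14; nΣy² − (Σy)² = 130563.05 − 126949.69 = 3613.36
r = 4324.97 / √(17121.14 × 3613.36) = 4324.97 / 7865.4207 ≈ 0.550

0.550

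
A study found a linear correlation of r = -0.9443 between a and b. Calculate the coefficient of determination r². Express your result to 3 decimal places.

r² = (-0.9443)² = 0.892

0.892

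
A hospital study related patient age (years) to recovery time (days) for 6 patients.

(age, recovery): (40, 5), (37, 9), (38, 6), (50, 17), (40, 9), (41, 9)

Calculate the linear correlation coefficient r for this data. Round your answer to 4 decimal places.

0.8678

n = 6, Σx = 246, Σy = 55, Σx² = 10194, Σy² = 593, Σxy = 2340
nΣxy − ΣxΣy = 14040 − 13530 = 510
nΣx² − (Σx)² = 61164 − 60516 = 648; nΣy² − (Σy)² = 3558 − 3025 = 533
r = 510 / √(648 × 533) = 510 / 587.6938 ≈ 0.8678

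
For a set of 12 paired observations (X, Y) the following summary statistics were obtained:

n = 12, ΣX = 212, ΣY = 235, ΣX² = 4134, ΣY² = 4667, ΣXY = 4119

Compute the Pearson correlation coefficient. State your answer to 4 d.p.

-0.2057

r = (nΣXY − ΣXΣY) / √[(nΣX² − (ΣX)²)(nΣY² − (ΣY)²)]
Numerator: 12×4119 − 212×235 = -392
Denominator: √[(49608 − 44944)(56004 − 55225)] = √[4664 × 779] = 1906.1102
r = -392 / 1906.1102 ≈ -0.2057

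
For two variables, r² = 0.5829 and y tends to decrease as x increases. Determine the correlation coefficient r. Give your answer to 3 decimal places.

|r| = √0.5829 = 0.763
The association is negative, so r = −0.763.

-0.763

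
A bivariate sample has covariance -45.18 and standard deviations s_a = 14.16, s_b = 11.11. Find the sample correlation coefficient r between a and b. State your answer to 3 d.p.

-0.287

r = Cov(a,b) / (s_a · s_b) = -45.18 / (14.16 × 11.11)
  = -45.18 / 157.3176 ≈ -0.287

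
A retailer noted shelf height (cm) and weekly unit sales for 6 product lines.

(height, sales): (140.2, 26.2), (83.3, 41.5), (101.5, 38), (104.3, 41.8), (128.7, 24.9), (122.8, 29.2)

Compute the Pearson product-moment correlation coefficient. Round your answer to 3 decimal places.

n = 6, Σx = 680.8, Σy = 201.6, Σx² = 79419.2, Σy² = 7072.58, Σxy = 22137.32
nΣxy − ΣxΣy = 132823.92 − 137249.28 = -4425.36
nΣx² − (Σx)² = 476515.2 − 463488.64 = 13026.56; nΣy² − (Σy)² = 42435.48 − 40642.56 = 1792.92
r = -4425.36 / √(13026.56 × 1792.92) = -4425.36 / 4832.7611 ≈ -0.916

-0.916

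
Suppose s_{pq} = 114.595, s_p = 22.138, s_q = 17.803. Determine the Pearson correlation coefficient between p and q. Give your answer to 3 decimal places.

r = Cov(p,q) / (s_p · s_q) = 114.595 / (22.138 × 17.803)
  = 114.595 / 394.1228 ≈ 0.291

0.291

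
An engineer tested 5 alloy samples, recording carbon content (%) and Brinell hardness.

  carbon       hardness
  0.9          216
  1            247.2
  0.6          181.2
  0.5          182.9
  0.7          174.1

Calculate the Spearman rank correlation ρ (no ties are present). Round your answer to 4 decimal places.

Rank carbon: 4, 5, 2, 1, 3
Rank hardness: 4, 5, 2, 3, 1
d = rank(carbon) − rank(hardness): 0, 0, 0, -2, 2; Σd² = 8
ρ = 1 − 6Σd² / [n(n²−1)] = 1 − 6×8 / (5×24) = 1 − 48/120 ≈ 0.6000

0.6000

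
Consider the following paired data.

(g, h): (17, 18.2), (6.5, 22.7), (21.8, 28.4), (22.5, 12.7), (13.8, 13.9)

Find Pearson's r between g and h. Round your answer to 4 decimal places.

n = 5, Σg = 81.6, Σh = 95.9, Σg² = 1503.18, Σh² = 2007.59, Σgh = 1553.64
nΣgh − ΣgΣh = 7768.2 − 7825.44 = -57.24
nΣg² − (Σg)² = 7515.9 − 6658.56 = 857.34; nΣh² − (Σh)² = 10037.95 − 9196.81 = 841.14
r = -57.24 / √(857.34 × 841.14) = -57.24 / 849.2014 ≈ -0.0674

-0.0674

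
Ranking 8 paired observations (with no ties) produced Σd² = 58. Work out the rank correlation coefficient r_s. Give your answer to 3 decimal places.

0.310

ρ = 1 − 6Σd² / [n(n²−1)] = 1 − 6×58 / (8×63)
  = 1 − 348/504 = 1 − 0.6905 ≈ 0.310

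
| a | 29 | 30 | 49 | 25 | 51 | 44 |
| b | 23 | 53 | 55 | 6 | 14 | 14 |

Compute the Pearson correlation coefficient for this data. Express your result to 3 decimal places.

0.135

n = 6, Σa = 228, Σb = 165, Σa² = 9304, Σb² = 6791, Σab = 6432
nΣab − ΣaΣb = 38592 − 37620 = 972
nΣa² − (Σa)² = 55824 − 51984 = 3840; nΣb² − (Σb)² = 40746 − 27225 = 13521
r = 972 / √(3840 × 13521) = 972 / 7205.5978 ≈ 0.135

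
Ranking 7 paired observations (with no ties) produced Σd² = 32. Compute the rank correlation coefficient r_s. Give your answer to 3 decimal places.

ρ = 1 − 6Σd² / [n(n²−1)] = 1 − 6×32 / (7×48)
  = 1 − 192/336 = 1 − 0.5714 ≈ 0.429

0.429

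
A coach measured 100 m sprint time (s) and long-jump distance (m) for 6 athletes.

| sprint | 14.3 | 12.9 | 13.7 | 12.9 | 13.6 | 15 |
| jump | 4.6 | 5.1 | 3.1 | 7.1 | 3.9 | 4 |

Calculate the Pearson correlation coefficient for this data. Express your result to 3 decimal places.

-0.551

n = 6, Σx = 82.4, Σy = 27.8, Σx² = 1134.96, Σy² = 138.4, Σxy = 378.67
nΣxy − ΣxΣy = 2272.02 − 2290.72 = -18.7
nΣx² − (Σx)² = 6809.76 − 6789.76 = 20; nΣy² − (Σy)² = 830.4 − 772.84 = 57.56
r = -18.7 / √(20 × 57.56) = -18.7 / 33.9293 ≈ -0.551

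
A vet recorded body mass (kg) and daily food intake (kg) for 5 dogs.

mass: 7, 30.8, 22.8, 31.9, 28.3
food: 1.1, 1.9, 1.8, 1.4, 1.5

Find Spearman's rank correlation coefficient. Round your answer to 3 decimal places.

Rank mass: 1, 4, 2, 5, 3
Rank food: 1, 5, 4, 2, 3
d = rank(mass) − rank(food): 0, -1, -2, 3, 0; Σd² = 14
ρ = 1 − 6Σd² / [n(n²−1)] = 1 − 6×14 / (5×24) = 1 − 84/120 ≈ 0.300

0.300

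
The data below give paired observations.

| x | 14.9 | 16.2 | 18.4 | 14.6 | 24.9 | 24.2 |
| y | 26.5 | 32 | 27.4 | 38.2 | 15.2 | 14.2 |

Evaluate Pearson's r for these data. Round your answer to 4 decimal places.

-0.9180

n = 6, Σx = 113.2, Σy = 153.5, Σx² = 2241.82, Σy² = 4368.93, Σxy = 2697.25
nΣxy − ΣxΣy = 16183.5 − 17376.2 = -1192.7
nΣx² − (Σx)² = 13450.92 − 12814.24 = 636.68; nΣy² − (Σy)² = 26213.58 − 23562.25 = 2651.33
r = -1192.7 / √(636.68 × 2651.33) = -1192.7 / 1299.2493 ≈ -0.9180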